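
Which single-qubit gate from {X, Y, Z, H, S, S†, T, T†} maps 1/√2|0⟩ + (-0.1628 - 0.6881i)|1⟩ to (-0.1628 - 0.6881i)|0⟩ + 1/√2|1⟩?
X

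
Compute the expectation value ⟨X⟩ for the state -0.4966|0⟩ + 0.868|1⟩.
-0.8621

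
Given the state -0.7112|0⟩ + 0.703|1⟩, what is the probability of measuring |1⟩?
0.4942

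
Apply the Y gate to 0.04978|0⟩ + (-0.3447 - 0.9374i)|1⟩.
(-0.9374 + 0.3447i)|0⟩ + 0.04978i|1⟩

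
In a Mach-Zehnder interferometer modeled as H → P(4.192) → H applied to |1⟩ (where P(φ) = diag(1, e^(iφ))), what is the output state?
(0.7486 + 0.4338i)|0⟩ + (0.2514 - 0.4338i)|1⟩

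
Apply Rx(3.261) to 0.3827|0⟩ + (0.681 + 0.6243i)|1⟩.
(0.6004 - 0.6798i)|0⟩ + (-0.04063 - 0.4193i)|1⟩

Rx(3.261) = [[cos(θ/2), −i·sin(θ/2)], [−i·sin(θ/2), cos(θ/2)]]; θ = 3.261, cos(θ/2) ≈ -0.0596682, sin(θ/2) ≈ 0.998218.
With a = amp(|0⟩) = 0.3827 and b = amp(|1⟩) = (0.681 + 0.6243i):
new amp(|0⟩) = (-0.0596682)·a + (-0.998218i)·b = (0.6004 - 0.6798i)
new amp(|1⟩) = (-0.998218i)·a + (-0.0596682)·b = (-0.04063 - 0.4193i)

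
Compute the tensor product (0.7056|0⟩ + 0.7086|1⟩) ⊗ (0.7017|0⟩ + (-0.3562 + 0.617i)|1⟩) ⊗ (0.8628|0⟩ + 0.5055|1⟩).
0.4272|000⟩ + 0.2503|001⟩ + (-0.2169 + 0.3756i)|010⟩ + (-0.127 + 0.2201i)|011⟩ + 0.429|100⟩ + 0.2513|101⟩ + (-0.2178 + 0.3772i)|110⟩ + (-0.1276 + 0.221i)|111⟩

amp(|b₁b₂…⟩) = product of the factor amplitudes for bits b₁, b₂, …; only kets whose every factor amplitude is nonzero survive.
|000⟩: (0.7056)(0.7017)(0.8628) = 0.4272
|001⟩: (0.7056)(0.7017)(0.5055) = 0.2503
|010⟩: (0.7056)(-0.3562 + 0.617i)(0.8628) = (-0.2169 + 0.3756i)
|011⟩: (0.7056)(-0.3562 + 0.617i)(0.5055) = (-0.127 + 0.2201i)
|100⟩: (0.7086)(0.7017)(0.8628) = 0.429
|101⟩: (0.7086)(0.7017)(0.5055) = 0.2513
|110⟩: (0.7086)(-0.3562 + 0.617i)(0.8628) = (-0.2178 + 0.3772i)
|111⟩: (0.7086)(-0.3562 + 0.617i)(0.5055) = (-0.1276 + 0.221i)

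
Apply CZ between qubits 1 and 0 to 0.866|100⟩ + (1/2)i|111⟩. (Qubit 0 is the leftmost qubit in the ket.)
0.866|100⟩ - (1/2)i|111⟩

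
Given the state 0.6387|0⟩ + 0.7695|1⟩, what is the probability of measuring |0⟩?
0.4079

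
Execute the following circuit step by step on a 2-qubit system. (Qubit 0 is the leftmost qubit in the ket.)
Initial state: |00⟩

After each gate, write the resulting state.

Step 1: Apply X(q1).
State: |01⟩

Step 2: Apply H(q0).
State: 1/√2|01⟩ + 1/√2|11⟩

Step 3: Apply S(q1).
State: (1/√2)i|01⟩ + (1/√2)i|11⟩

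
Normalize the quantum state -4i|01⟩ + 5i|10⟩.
-0.6247i|01⟩ + 0.7809i|10⟩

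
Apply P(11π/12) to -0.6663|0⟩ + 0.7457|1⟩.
-0.6663|0⟩ + (-0.7203 + 0.193i)|1⟩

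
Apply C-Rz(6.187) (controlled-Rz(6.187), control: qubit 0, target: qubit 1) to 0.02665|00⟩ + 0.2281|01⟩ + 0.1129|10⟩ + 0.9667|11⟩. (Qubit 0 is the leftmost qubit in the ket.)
0.02665|00⟩ + 0.2281|01⟩ + (-0.1128 - 0.005428i)|10⟩ + (-0.9656 + 0.04647i)|11⟩

C-Rz(6.187) leaves the control-|0⟩ kets |00⟩, |01⟩ unchanged and applies Rz(6.187) to qubit 1 on the control-|1⟩ pair (|10⟩, |11⟩).
Rz(6.187) = [[e^(−iθ/2), 0], [0, e^(iθ/2)]] with e^(±iθ/2) = cos(θ/2) ± i·sin(θ/2); θ = 6.187, cos(θ/2) ≈ -0.998844, sin(θ/2) ≈ 0.0480741.
With a = amp(|10⟩) = 0.1129 and b = amp(|11⟩) = 0.9667:
new amp(|10⟩) = (-0.998844 - 0.0480741i)·a = (-0.1128 - 0.005428i)
new amp(|11⟩) = (-0.998844 + 0.0480741i)·b = (-0.9656 + 0.04647i)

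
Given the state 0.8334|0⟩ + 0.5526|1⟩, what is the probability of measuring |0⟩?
0.6946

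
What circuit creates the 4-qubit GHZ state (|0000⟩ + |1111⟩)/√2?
H(q0) → CNOT(q0,q1) → CNOT(q0,q2) → CNOT(q0,q3)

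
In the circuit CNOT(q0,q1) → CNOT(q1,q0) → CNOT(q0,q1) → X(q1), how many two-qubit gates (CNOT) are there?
3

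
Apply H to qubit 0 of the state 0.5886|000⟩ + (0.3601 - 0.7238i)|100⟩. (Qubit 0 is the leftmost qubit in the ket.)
(0.6708 - 0.5118i)|000⟩ + (0.1616 + 0.5118i)|100⟩

H on qubit 0 mixes each pair of kets that differ only in qubit 0: amplitudes (a, b) of (|…0…⟩, |…1…⟩) become ((a + b)/√2, (a − b)/√2). Kets absent from the input have amplitude 0.
(|000⟩, |100⟩): (a, b) = (0.5886, (0.3601 - 0.7238i)) → ((0.6708 - 0.5118i), (0.1616 + 0.5118i))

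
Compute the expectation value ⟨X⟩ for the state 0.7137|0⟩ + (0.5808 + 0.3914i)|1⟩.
0.829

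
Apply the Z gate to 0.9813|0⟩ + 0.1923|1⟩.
0.9813|0⟩ - 0.1923|1⟩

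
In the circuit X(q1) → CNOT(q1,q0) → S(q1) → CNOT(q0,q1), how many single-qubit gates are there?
2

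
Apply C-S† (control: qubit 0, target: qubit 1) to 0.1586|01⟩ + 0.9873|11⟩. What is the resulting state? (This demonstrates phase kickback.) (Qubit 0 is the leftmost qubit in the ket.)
0.1586|01⟩ - 0.9873i|11⟩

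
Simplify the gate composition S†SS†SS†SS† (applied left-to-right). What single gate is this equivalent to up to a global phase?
S†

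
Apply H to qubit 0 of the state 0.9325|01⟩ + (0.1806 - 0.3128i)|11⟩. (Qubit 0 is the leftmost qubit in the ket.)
(0.7871 - 0.2212i)|01⟩ + (0.5317 + 0.2212i)|11⟩

H on qubit 0 mixes each pair of kets that differ only in qubit 0: amplitudes (a, b) of (|…0…⟩, |…1…⟩) become ((a + b)/√2, (a − b)/√2). Kets absent from the input have amplitude 0.
(|01⟩, |11⟩): (a, b) = (0.9325, (0.1806 - 0.3128i)) → ((0.7871 - 0.2212i), (0.5317 + 0.2212i))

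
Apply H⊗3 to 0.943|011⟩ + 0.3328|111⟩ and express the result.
0.4511|000⟩ - 0.4511|001⟩ - 0.4511|010⟩ + 0.4511|011⟩ + 0.2157|100⟩ - 0.2157|101⟩ - 0.2157|110⟩ + 0.2157|111⟩

H⊗3 gives amp(|y⟩) = (1/2√2) Σ_x (−1)^(x·y) amp(|x⟩), where x·y is the number of positions in which both x and y have a 1.
|000⟩: (0.943 + 0.3328)/(2√2) = 0.4511
|001⟩: (-0.943 - 0.3328)/(2√2) = -0.4511
|010⟩: (-0.943 - 0.3328)/(2√2) = -0.4511
|011⟩: (0.943 + 0.3328)/(2√2) = 0.4511
|100⟩: (0.943 - 0.3328)/(2√2) = 0.2157
|101⟩: (-0.943 + 0.3328)/(2√2) = -0.2157
|110⟩: (-0.943 + 0.3328)/(2√2) = -0.2157
|111⟩: (0.943 - 0.3328)/(2√2) = 0.2157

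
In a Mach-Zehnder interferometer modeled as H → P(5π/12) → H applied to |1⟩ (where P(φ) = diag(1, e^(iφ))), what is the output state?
(0.3706 - 0.483i)|0⟩ + (0.6294 + 0.483i)|1⟩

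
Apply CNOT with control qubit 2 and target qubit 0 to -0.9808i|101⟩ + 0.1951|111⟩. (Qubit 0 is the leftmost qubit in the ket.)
-0.9808i|001⟩ + 0.1951|011⟩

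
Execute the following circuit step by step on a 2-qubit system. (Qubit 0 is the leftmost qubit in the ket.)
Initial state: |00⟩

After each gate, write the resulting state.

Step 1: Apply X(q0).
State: |10⟩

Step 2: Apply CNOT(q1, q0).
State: |10⟩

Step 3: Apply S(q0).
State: i|10⟩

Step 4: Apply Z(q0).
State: -i|10⟩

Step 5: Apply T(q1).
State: -i|10⟩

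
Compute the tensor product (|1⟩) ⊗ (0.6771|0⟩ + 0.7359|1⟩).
0.6771|10⟩ + 0.7359|11⟩

amp(|b₁b₂…⟩) = product of the factor amplitudes for bits b₁, b₂, …; only kets whose every factor amplitude is nonzero survive.
|10⟩: (1)(0.6771) = 0.6771
|11⟩: (1)(0.7359) = 0.7359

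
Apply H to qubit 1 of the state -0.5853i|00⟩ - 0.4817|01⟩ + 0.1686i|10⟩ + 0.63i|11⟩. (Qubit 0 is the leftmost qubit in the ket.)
(-0.3406 - 0.4139i)|00⟩ + (0.3406 - 0.4139i)|01⟩ + 0.5647i|10⟩ - 0.3263i|11⟩

H on qubit 1 mixes each pair of kets that differ only in qubit 1: amplitudes (a, b) of (|…0…⟩, |…1…⟩) become ((a + b)/√2, (a − b)/√2). Kets absent from the input have amplitude 0.
(|00⟩, |01⟩): (a, b) = (-0.5853i, -0.4817) → ((-0.3406 - 0.4139i), (0.3406 - 0.4139i))
(|10⟩, |11⟩): (a, b) = (0.1686i, 0.63i) → (0.5647i, -0.3263i)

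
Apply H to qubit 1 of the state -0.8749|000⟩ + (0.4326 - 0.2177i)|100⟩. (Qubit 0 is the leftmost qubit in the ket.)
-0.6186|000⟩ - 0.6186|010⟩ + (0.3059 - 0.1539i)|100⟩ + (0.3059 - 0.1539i)|110⟩

H on qubit 1 mixes each pair of kets that differ only in qubit 1: amplitudes (a, b) of (|…0…⟩, |…1…⟩) become ((a + b)/√2, (a − b)/√2). Kets absent from the input have amplitude 0.
(|000⟩, |010⟩): (a, b) = (-0.8749, 0) → (-0.6186, -0.6186)
(|100⟩, |110⟩): (a, b) = ((0.4326 - 0.2177i), 0) → ((0.3059 - 0.1539i), (0.3059 - 0.1539i))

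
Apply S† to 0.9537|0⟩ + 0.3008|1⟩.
0.9537|0⟩ - 0.3008i|1⟩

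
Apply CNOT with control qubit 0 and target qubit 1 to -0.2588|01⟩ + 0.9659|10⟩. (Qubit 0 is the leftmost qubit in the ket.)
-0.2588|01⟩ + 0.9659|11⟩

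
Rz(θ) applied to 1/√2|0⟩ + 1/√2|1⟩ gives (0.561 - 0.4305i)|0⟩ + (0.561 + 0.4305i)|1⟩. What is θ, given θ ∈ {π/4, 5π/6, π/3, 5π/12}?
5π/12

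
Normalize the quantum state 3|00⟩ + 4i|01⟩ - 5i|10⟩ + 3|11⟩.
0.3906|00⟩ + 0.5208i|01⟩ - 0.6509i|10⟩ + 0.3906|11⟩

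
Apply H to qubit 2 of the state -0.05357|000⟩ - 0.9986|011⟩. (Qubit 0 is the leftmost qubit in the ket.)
-0.03788|000⟩ - 0.03788|001⟩ - 0.7061|010⟩ + 0.7061|011⟩

H on qubit 2 mixes each pair of kets that differ only in qubit 2: amplitudes (a, b) of (|…0…⟩, |…1…⟩) become ((a + b)/√2, (a − b)/√2). Kets absent from the input have amplitude 0.
(|000⟩, |001⟩): (a, b) = (-0.05357, 0) → (-0.03788, -0.03788)
(|010⟩, |011⟩): (a, b) = (0, -0.9986) → (-0.7061, 0.7061)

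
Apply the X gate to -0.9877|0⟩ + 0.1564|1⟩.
0.1564|0⟩ - 0.9877|1⟩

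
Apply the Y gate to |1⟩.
-i|0⟩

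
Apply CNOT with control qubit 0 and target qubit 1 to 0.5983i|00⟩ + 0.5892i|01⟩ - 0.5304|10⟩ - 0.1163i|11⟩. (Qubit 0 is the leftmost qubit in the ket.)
0.5983i|00⟩ + 0.5892i|01⟩ - 0.1163i|10⟩ - 0.5304|11⟩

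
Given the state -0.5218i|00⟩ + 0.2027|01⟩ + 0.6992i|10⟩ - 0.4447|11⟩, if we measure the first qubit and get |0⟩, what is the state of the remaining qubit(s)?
-0.9321i|0⟩ + 0.3621|1⟩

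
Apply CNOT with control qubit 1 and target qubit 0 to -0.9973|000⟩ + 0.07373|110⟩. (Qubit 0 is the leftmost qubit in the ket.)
-0.9973|000⟩ + 0.07373|010⟩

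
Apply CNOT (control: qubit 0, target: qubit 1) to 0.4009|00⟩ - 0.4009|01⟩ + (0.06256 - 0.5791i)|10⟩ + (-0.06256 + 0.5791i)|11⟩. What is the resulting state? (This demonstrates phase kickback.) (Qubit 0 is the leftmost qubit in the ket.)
0.4009|00⟩ - 0.4009|01⟩ + (-0.06256 + 0.5791i)|10⟩ + (0.06256 - 0.5791i)|11⟩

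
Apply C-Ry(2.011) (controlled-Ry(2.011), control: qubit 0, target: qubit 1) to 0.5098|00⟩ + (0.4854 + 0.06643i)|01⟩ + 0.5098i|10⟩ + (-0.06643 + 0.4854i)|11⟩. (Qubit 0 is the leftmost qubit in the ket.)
0.5098|00⟩ + (0.4854 + 0.06643i)|01⟩ + (0.0561 - 0.1368i)|10⟩ + (-0.03558 + 0.6905i)|11⟩

C-Ry(2.011) leaves the control-|0⟩ kets |00⟩, |01⟩ unchanged and applies Ry(2.011) to qubit 1 on the control-|1⟩ pair (|10⟩, |11⟩).
Ry(2.011) = [[cos(θ/2), −sin(θ/2)], [sin(θ/2), cos(θ/2)]]; θ = 2.011, cos(θ/2) ≈ 0.535666, sin(θ/2) ≈ 0.84443.
With a = amp(|10⟩) = 0.5098i and b = amp(|11⟩) = (-0.06643 + 0.4854i):
new amp(|10⟩) = (0.535666)·a + (-0.84443)·b = (0.0561 - 0.1368i)
new amp(|11⟩) = (0.84443)·a + (0.535666)·b = (-0.03558 + 0.6905i)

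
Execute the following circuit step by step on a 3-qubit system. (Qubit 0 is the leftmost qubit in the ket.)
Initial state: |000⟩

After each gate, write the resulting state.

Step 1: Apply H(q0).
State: 1/√2|000⟩ + 1/√2|100⟩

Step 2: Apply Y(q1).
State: (1/√2)i|010⟩ + (1/√2)i|110⟩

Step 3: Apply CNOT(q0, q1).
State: (1/√2)i|010⟩ + (1/√2)i|100⟩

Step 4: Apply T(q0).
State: (1/√2)i|010⟩ + (-1/2 + (1/2)i)|100⟩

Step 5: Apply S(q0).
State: (1/√2)i|010⟩ + (-1/2 - (1/2)i)|100⟩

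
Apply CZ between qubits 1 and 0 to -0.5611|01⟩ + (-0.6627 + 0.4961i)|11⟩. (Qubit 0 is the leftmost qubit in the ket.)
-0.5611|01⟩ + (0.6627 - 0.4961i)|11⟩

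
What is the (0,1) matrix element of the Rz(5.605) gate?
0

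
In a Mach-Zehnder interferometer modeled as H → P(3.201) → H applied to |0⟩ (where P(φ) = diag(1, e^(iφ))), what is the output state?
(0.000882 - 0.02969i)|0⟩ + (0.9991 + 0.02969i)|1⟩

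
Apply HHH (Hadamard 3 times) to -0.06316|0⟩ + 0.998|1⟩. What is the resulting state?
0.661|0⟩ - 0.7504|1⟩

H² = I, so H^3 = H: a single Hadamard. With (a, b) = (-0.06316, 0.998), H gives ((a + b)/√2, (a − b)/√2) = (0.661, -0.7504).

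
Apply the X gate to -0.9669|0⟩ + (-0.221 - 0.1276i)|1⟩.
(-0.221 - 0.1276i)|0⟩ - 0.9669|1⟩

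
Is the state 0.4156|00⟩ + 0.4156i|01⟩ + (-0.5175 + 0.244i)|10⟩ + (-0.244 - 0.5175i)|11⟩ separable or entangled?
Separable

Writing the state as a|00⟩ + b|01⟩ + c|10⟩ + d|11⟩, it is a product state iff ad − bc = 0.
Here (a, b, c, d) = (0.4156, 0.4156i, (-0.5175 + 0.244i), (-0.244 - 0.5175i)): ad − bc = (0.4156)(-0.244 - 0.5175i) − (0.4156i)(-0.5175 + 0.244i) = 0, so the state is separable.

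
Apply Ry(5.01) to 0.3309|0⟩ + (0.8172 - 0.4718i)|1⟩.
(-0.7519 + 0.2805i)|0⟩ + (-0.4604 + 0.3794i)|1⟩

Ry(5.01) = [[cos(θ/2), −sin(θ/2)], [sin(θ/2), cos(θ/2)]]; θ = 5.01, cos(θ/2) ≈ -0.804126, sin(θ/2) ≈ 0.594459.
With a = amp(|0⟩) = 0.3309 and b = amp(|1⟩) = (0.8172 - 0.4718i):
new amp(|0⟩) = (-0.804126)·a + (-0.594459)·b = (-0.7519 + 0.2805i)
new amp(|1⟩) = (0.594459)·a + (-0.804126)·b = (-0.4604 + 0.3794i)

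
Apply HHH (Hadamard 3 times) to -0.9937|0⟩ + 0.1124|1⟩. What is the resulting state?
-0.6232|0⟩ - 0.7821|1⟩

H² = I, so H^3 = H: a single Hadamard. With (a, b) = (-0.9937, 0.1124), H gives ((a + b)/√2, (a − b)/√2) = (-0.6232, -0.7821).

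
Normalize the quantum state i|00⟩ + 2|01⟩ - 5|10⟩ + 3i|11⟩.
0.1601i|00⟩ + 0.3203|01⟩ - 0.8006|10⟩ + 0.4804i|11⟩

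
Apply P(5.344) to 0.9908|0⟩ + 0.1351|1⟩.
0.9908|0⟩ + (0.07977 - 0.109i)|1⟩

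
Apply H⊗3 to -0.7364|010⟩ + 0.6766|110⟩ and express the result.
-0.02114|000⟩ - 0.02114|001⟩ + 0.02114|010⟩ + 0.02114|011⟩ - 0.4996|100⟩ - 0.4996|101⟩ + 0.4996|110⟩ + 0.4996|111⟩

H⊗3 gives amp(|y⟩) = (1/2√2) Σ_x (−1)^(x·y) amp(|x⟩), where x·y is the number of positions in which both x and y have a 1.
|000⟩: (-0.7364 + 0.6766)/(2√2) = -0.02114
|001⟩: (-0.7364 + 0.6766)/(2√2) = -0.02114
|010⟩: (0.7364 - 0.6766)/(2√2) = 0.02114
|011⟩: (0.7364 - 0.6766)/(2√2) = 0.02114
|100⟩: (-0.7364 - 0.6766)/(2√2) = -0.4996
|101⟩: (-0.7364 - 0.6766)/(2√2) = -0.4996
|110⟩: (0.7364 + 0.6766)/(2√2) = 0.4996
|111⟩: (0.7364 + 0.6766)/(2√2) = 0.4996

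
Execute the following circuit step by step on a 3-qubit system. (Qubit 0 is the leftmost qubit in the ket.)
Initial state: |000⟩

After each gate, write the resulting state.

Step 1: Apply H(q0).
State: 1/√2|000⟩ + 1/√2|100⟩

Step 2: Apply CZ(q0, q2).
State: 1/√2|000⟩ + 1/√2|100⟩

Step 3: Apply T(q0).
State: 1/√2|000⟩ + (1/2 + (1/2)i)|100⟩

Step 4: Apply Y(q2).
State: (1/√2)i|001⟩ + (-1/2 + (1/2)i)|101⟩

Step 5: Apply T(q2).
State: (-1/2 + (1/2)i)|001⟩ - 1/√2|101⟩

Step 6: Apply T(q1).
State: (-1/2 + (1/2)i)|001⟩ - 1/√2|101⟩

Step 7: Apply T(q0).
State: (-1/2 + (1/2)i)|001⟩ + (-1/2 - (1/2)i)|101⟩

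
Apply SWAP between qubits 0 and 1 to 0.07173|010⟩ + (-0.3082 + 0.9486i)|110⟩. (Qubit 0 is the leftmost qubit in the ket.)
0.07173|100⟩ + (-0.3082 + 0.9486i)|110⟩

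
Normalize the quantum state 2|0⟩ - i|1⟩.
0.8944|0⟩ - (1/√5)i|1⟩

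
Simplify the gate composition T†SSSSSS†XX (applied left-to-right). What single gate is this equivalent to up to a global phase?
T†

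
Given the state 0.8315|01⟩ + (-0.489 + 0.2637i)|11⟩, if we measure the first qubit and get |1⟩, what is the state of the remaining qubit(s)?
(-0.8802 + 0.4746i)|1⟩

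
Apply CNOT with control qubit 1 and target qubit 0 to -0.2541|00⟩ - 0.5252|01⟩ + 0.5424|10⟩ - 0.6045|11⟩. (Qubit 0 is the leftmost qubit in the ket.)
-0.2541|00⟩ - 0.6045|01⟩ + 0.5424|10⟩ - 0.5252|11⟩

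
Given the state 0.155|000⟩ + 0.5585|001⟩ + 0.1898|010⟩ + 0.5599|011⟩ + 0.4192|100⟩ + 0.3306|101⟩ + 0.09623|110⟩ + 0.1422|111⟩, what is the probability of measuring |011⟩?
0.3135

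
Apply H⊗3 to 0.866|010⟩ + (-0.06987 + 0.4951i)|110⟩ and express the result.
(0.2815 + 0.175i)|000⟩ + (0.2815 + 0.175i)|001⟩ + (-0.2815 - 0.175i)|010⟩ + (-0.2815 - 0.175i)|011⟩ + (0.3309 - 0.175i)|100⟩ + (0.3309 - 0.175i)|101⟩ + (-0.3309 + 0.175i)|110⟩ + (-0.3309 + 0.175i)|111⟩

H⊗3 gives amp(|y⟩) = (1/2√2) Σ_x (−1)^(x·y) amp(|x⟩), where x·y is the number of positions in which both x and y have a 1.
|000⟩: (0.866 + (-0.06987 + 0.4951i))/(2√2) = (0.2815 + 0.175i)
|001⟩: (0.866 + (-0.06987 + 0.4951i))/(2√2) = (0.2815 + 0.175i)
|010⟩: (-0.866 - (-0.06987 + 0.4951i))/(2√2) = (-0.2815 - 0.175i)
|011⟩: (-0.866 - (-0.06987 + 0.4951i))/(2√2) = (-0.2815 - 0.175i)
|100⟩: (0.866 - (-0.06987 + 0.4951i))/(2√2) = (0.3309 - 0.175i)
|101⟩: (0.866 - (-0.06987 + 0.4951i))/(2√2) = (0.3309 - 0.175i)
|110⟩: (-0.866 + (-0.06987 + 0.4951i))/(2√2) = (-0.3309 + 0.175i)
|111⟩: (-0.866 + (-0.06987 + 0.4951i))/(2√2) = (-0.3309 + 0.175i)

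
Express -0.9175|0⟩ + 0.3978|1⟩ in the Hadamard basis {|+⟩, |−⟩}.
-0.3675|+⟩ - 0.9301|−⟩

With |ψ⟩ = α|0⟩ + β|1⟩, the Hadamard-basis coefficients are ⟨+|ψ⟩ = (α + β)/√2 and ⟨−|ψ⟩ = (α − β)/√2.
Here α = -0.9175, β = 0.3978: (α + β)/√2 = -0.3675, (α − β)/√2 = -0.9301.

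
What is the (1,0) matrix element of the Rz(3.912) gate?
0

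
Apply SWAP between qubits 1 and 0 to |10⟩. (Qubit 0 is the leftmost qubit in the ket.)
|01⟩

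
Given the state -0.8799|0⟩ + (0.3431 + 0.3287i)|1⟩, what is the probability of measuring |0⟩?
0.7742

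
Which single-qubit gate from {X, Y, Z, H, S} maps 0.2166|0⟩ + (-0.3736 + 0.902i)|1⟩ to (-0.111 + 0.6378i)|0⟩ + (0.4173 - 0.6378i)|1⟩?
H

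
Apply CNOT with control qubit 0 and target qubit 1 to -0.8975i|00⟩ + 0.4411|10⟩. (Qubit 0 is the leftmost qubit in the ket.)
-0.8975i|00⟩ + 0.4411|11⟩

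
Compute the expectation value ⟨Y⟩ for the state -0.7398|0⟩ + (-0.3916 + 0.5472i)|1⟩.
-0.8096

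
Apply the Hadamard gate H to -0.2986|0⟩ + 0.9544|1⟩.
0.4637|0⟩ - 0.886|1⟩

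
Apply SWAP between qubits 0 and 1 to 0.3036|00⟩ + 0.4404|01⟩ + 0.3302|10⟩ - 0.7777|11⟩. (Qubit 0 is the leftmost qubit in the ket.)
0.3036|00⟩ + 0.3302|01⟩ + 0.4404|10⟩ - 0.7777|11⟩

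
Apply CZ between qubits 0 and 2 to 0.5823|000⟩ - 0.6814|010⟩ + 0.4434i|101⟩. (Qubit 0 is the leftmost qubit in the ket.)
0.5823|000⟩ - 0.6814|010⟩ - 0.4434i|101⟩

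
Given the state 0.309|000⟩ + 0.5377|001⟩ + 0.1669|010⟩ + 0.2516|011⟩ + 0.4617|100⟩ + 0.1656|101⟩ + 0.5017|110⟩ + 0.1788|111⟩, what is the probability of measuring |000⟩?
0.09548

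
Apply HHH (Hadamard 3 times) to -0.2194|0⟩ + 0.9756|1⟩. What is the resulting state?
0.5347|0⟩ - 0.845|1⟩

H² = I, so H^3 = H: a single Hadamard. With (a, b) = (-0.2194, 0.9756), H gives ((a + b)/√2, (a − b)/√2) = (0.5347, -0.845).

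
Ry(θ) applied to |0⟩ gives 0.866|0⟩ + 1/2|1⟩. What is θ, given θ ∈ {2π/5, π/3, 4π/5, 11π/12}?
π/3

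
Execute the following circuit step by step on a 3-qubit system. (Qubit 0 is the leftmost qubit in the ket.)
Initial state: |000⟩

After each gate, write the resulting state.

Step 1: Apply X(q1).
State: |010⟩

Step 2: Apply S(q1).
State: i|010⟩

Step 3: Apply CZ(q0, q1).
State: i|010⟩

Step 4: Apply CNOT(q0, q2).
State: i|010⟩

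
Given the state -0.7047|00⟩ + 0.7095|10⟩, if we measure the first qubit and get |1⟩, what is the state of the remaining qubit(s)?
|0⟩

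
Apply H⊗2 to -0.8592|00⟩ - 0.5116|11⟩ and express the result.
-0.6854|00⟩ - 0.1738|01⟩ - 0.1738|10⟩ - 0.6854|11⟩

H⊗2 gives amp(|y⟩) = (1/2) Σ_x (−1)^(x·y) amp(|x⟩), where x·y is the number of positions in which both x and y have a 1.
|00⟩: (-0.8592 - 0.5116)/2 = -0.6854
|01⟩: (-0.8592 + 0.5116)/2 = -0.1738
|10⟩: (-0.8592 + 0.5116)/2 = -0.1738
|11⟩: (-0.8592 - 0.5116)/2 = -0.6854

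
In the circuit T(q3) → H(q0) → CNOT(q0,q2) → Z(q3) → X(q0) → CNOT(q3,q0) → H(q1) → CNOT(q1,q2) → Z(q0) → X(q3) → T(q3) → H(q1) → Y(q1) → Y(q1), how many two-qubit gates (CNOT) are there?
3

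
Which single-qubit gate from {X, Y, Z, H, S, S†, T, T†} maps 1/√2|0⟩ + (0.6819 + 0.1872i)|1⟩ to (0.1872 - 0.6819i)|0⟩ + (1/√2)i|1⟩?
Y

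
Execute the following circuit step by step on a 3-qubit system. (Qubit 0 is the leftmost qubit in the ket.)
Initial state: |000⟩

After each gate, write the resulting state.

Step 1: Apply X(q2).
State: |001⟩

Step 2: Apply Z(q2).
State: -|001⟩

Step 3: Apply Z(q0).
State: -|001⟩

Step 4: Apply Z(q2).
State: |001⟩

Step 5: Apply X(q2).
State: |000⟩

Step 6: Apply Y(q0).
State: i|100⟩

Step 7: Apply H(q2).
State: (1/√2)i|100⟩ + (1/√2)i|101⟩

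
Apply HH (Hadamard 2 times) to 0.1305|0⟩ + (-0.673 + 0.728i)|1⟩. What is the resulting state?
0.1305|0⟩ + (-0.673 + 0.728i)|1⟩

H² = I, so an even number of Hadamards cancels: H^2 = I and the state is unchanged.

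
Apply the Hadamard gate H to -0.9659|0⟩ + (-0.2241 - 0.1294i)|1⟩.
(-0.8415 - 0.0915i)|0⟩ + (-0.5245 + 0.0915i)|1⟩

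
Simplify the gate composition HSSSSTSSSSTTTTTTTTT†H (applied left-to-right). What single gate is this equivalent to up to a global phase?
I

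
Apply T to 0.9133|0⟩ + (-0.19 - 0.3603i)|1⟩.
0.9133|0⟩ + (0.1204 - 0.3891i)|1⟩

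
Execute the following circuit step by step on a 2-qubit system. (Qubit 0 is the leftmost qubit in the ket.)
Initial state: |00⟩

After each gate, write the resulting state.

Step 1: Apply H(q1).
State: 1/√2|00⟩ + 1/√2|01⟩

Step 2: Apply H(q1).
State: |00⟩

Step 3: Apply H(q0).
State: 1/√2|00⟩ + 1/√2|10⟩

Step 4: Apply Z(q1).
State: 1/√2|00⟩ + 1/√2|10⟩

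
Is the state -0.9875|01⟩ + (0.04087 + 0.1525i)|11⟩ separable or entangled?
Separable

Writing the state as a|00⟩ + b|01⟩ + c|10⟩ + d|11⟩, it is a product state iff ad − bc = 0.
Here (a, b, c, d) = (0, -0.9875, 0, (0.04087 + 0.1525i)): ad − bc = (0)(0.04087 + 0.1525i) − (-0.9875)(0) = 0, so the state is separable.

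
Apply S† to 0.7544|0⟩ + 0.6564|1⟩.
0.7544|0⟩ - 0.6564i|1⟩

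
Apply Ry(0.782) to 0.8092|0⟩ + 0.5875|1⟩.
0.5242|0⟩ + 0.8516|1⟩

Ry(0.782) = [[cos(θ/2), −sin(θ/2)], [sin(θ/2), cos(θ/2)]]; θ = 0.782, cos(θ/2) ≈ 0.924528, sin(θ/2) ≈ 0.381113.
With a = amp(|0⟩) = 0.8092 and b = amp(|1⟩) = 0.5875:
new amp(|0⟩) = (0.924528)·a + (-0.381113)·b = 0.5242
new amp(|1⟩) = (0.381113)·a + (0.924528)·b = 0.8516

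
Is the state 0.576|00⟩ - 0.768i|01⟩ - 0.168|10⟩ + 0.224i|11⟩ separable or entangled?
Separable

Writing the state as a|00⟩ + b|01⟩ + c|10⟩ + d|11⟩, it is a product state iff ad − bc = 0.
Here (a, b, c, d) = (0.576, -0.768i, -0.168, 0.224i): ad − bc = (0.576)(0.224i) − (-0.768i)(-0.168) = 0, so the state is separable.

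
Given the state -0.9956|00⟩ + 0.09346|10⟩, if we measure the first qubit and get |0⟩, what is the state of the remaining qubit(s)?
-|0⟩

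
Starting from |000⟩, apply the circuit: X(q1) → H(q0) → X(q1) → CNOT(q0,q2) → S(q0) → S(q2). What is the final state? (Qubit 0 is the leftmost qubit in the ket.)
1/√2|000⟩ - 1/√2|101⟩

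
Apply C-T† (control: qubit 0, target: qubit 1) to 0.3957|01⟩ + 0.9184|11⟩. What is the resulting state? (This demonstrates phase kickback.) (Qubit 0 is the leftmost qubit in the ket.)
0.3957|01⟩ + (0.6494 - 0.6494i)|11⟩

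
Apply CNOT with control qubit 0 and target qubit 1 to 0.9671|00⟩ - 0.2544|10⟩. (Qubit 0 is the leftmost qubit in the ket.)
0.9671|00⟩ - 0.2544|11⟩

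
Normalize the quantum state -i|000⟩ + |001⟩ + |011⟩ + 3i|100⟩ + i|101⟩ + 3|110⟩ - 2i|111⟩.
-0.1961i|000⟩ + 0.1961|001⟩ + 0.1961|011⟩ + 0.5883i|100⟩ + 0.1961i|101⟩ + 0.5883|110⟩ - 0.3922i|111⟩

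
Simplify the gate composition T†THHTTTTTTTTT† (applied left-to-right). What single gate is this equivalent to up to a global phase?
T†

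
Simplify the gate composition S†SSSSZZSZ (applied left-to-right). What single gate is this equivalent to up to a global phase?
Z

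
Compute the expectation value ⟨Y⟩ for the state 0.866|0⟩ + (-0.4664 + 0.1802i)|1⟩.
0.3121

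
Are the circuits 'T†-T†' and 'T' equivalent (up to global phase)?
No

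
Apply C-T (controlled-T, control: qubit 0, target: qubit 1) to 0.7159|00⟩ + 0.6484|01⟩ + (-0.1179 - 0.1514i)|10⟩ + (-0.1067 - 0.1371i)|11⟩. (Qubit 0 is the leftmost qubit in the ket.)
0.7159|00⟩ + 0.6484|01⟩ + (-0.1179 - 0.1514i)|10⟩ + (0.0215 - 0.1724i)|11⟩

C-T leaves the control-|0⟩ kets |00⟩, |01⟩ unchanged and applies T to qubit 1 on the control-|1⟩ pair (|10⟩, |11⟩).
T = [[1, 0], [0, (1/√2 + (1/√2)i)]].
With a = amp(|10⟩) = (-0.1179 - 0.1514i) and b = amp(|11⟩) = (-0.1067 - 0.1371i):
new amp(|10⟩) = (1)·a = (-0.1179 - 0.1514i)
new amp(|11⟩) = (1/√2 + (1/√2)i)·b = (0.0215 - 0.1724i)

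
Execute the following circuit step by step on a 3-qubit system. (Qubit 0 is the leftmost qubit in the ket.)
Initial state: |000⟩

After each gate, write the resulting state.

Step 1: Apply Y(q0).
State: i|100⟩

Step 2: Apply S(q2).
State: i|100⟩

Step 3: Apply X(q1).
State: i|110⟩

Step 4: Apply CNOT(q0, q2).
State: i|111⟩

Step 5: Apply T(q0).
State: (-1/√2 + (1/√2)i)|111⟩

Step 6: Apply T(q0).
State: -|111⟩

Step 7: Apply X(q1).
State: -|101⟩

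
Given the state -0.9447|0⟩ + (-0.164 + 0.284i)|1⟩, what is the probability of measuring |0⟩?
0.8925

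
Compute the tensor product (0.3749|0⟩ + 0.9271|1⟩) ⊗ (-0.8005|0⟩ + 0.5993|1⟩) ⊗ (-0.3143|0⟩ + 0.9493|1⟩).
0.09432|000⟩ - 0.2849|001⟩ - 0.07062|010⟩ + 0.2133|011⟩ + 0.2333|100⟩ - 0.7045|101⟩ - 0.1746|110⟩ + 0.5274|111⟩

amp(|b₁b₂…⟩) = product of the factor amplitudes for bits b₁, b₂, …; only kets whose every factor amplitude is nonzero survive.
|000⟩: (0.3749)(-0.8005)(-0.3143) = 0.09432
|001⟩: (0.3749)(-0.8005)(0.9493) = -0.2849
|010⟩: (0.3749)(0.5993)(-0.3143) = -0.07062
|011⟩: (0.3749)(0.5993)(0.9493) = 0.2133
|100⟩: (0.9271)(-0.8005)(-0.3143) = 0.2333
|101⟩: (0.9271)(-0.8005)(0.9493) = -0.7045
|110⟩: (0.9271)(0.5993)(-0.3143) = -0.1746
|111⟩: (0.9271)(0.5993)(0.9493) = 0.5274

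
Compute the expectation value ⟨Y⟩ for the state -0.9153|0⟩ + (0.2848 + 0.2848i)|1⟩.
-0.5214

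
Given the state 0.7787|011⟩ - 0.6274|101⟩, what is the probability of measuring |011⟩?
0.6064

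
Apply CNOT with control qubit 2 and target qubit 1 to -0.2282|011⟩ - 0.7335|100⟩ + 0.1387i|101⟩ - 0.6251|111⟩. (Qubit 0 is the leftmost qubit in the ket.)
-0.2282|001⟩ - 0.7335|100⟩ - 0.6251|101⟩ + 0.1387i|111⟩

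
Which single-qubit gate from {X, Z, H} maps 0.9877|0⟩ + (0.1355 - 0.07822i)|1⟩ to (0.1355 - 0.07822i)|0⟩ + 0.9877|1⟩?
X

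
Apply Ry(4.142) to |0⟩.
-0.4796|0⟩ + 0.8775|1⟩

Ry(4.142) = [[cos(θ/2), −sin(θ/2)], [sin(θ/2), cos(θ/2)]]; θ = 4.142, cos(θ/2) ≈ -0.479604, sin(θ/2) ≈ 0.877485.
With a = amp(|0⟩) = 1 and b = amp(|1⟩) = 0:
new amp(|0⟩) = (-0.479604)·a + (-0.877485)·b = -0.4796
new amp(|1⟩) = (0.877485)·a + (-0.479604)·b = 0.8775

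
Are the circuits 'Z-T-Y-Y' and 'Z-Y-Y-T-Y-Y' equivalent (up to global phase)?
Yes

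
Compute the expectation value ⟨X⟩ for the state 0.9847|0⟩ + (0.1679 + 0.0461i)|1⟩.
0.3307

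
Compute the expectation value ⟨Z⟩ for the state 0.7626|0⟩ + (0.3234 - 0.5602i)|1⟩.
0.1631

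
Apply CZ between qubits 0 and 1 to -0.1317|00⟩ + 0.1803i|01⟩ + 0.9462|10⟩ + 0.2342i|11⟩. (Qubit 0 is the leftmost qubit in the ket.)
-0.1317|00⟩ + 0.1803i|01⟩ + 0.9462|10⟩ - 0.2342i|11⟩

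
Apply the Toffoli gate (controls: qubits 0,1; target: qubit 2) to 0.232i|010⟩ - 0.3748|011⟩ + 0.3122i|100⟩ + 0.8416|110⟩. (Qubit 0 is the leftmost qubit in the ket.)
0.232i|010⟩ - 0.3748|011⟩ + 0.3122i|100⟩ + 0.8416|111⟩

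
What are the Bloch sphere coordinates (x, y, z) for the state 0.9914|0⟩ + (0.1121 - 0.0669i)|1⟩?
(0.2223, -0.1326, 0.9658)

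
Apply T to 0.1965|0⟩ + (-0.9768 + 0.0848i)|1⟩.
0.1965|0⟩ + (-0.7507 - 0.6307i)|1⟩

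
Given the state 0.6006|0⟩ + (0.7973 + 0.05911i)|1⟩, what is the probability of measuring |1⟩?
0.6392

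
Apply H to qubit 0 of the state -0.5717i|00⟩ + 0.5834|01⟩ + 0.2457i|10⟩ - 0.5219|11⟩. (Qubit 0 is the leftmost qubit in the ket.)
-0.2305i|00⟩ + 0.04349|01⟩ - 0.578i|10⟩ + 0.7816|11⟩

H on qubit 0 mixes each pair of kets that differ only in qubit 0: amplitudes (a, b) of (|…0…⟩, |…1…⟩) become ((a + b)/√2, (a − b)/√2). Kets absent from the input have amplitude 0.
(|00⟩, |10⟩): (a, b) = (-0.5717i, 0.2457i) → (-0.2305i, -0.578i)
(|01⟩, |11⟩): (a, b) = (0.5834, -0.5219) → (0.04349, 0.7816)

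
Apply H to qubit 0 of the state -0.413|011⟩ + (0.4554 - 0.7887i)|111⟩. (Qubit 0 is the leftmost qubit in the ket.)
(0.02998 - 0.5577i)|011⟩ + (-0.6141 + 0.5577i)|111⟩

H on qubit 0 mixes each pair of kets that differ only in qubit 0: amplitudes (a, b) of (|…0…⟩, |…1…⟩) become ((a + b)/√2, (a − b)/√2). Kets absent from the input have amplitude 0.
(|011⟩, |111⟩): (a, b) = (-0.413, (0.4554 - 0.7887i)) → ((0.02998 - 0.5577i), (-0.6141 + 0.5577i))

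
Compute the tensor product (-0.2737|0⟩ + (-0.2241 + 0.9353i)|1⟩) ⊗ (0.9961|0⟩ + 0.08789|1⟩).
-0.2726|00⟩ - 0.02406|01⟩ + (-0.2232 + 0.9317i)|10⟩ + (-0.0197 + 0.0822i)|11⟩

amp(|b₁b₂…⟩) = product of the factor amplitudes for bits b₁, b₂, …; only kets whose every factor amplitude is nonzero survive.
|00⟩: (-0.2737)(0.9961) = -0.2726
|01⟩: (-0.2737)(0.08789) = -0.02406
|10⟩: (-0.2241 + 0.9353i)(0.9961) = (-0.2232 + 0.9317i)
|11⟩: (-0.2241 + 0.9353i)(0.08789) = (-0.0197 + 0.0822i)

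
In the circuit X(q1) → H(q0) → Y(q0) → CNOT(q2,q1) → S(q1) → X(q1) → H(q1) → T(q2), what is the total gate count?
8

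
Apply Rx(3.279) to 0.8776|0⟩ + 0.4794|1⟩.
(-0.06025 - 0.4783i)|0⟩ + (-0.03291 - 0.8755i)|1⟩

Rx(3.279) = [[cos(θ/2), −i·sin(θ/2)], [−i·sin(θ/2), cos(θ/2)]]; θ = 3.279, cos(θ/2) ≈ -0.0686496, sin(θ/2) ≈ 0.997641.
With a = amp(|0⟩) = 0.8776 and b = amp(|1⟩) = 0.4794:
new amp(|0⟩) = (-0.0686496)·a + (-0.997641i)·b = (-0.06025 - 0.4783i)
new amp(|1⟩) = (-0.997641i)·a + (-0.0686496)·b = (-0.03291 - 0.8755i)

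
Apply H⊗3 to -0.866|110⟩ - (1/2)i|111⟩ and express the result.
(-0.3062 - 0.1768i)|000⟩ + (-0.3062 + 0.1768i)|001⟩ + (0.3062 + 0.1768i)|010⟩ + (0.3062 - 0.1768i)|011⟩ + (0.3062 + 0.1768i)|100⟩ + (0.3062 - 0.1768i)|101⟩ + (-0.3062 - 0.1768i)|110⟩ + (-0.3062 + 0.1768i)|111⟩

H⊗3 gives amp(|y⟩) = (1/2√2) Σ_x (−1)^(x·y) amp(|x⟩), where x·y is the number of positions in which both x and y have a 1.
|000⟩: (-0.866 - (1/2)i)/(2√2) = (-0.3062 - 0.1768i)
|001⟩: (-0.866 + (1/2)i)/(2√2) = (-0.3062 + 0.1768i)
|010⟩: (0.866 + (1/2)i)/(2√2) = (0.3062 + 0.1768i)
|011⟩: (0.866 - (1/2)i)/(2√2) = (0.3062 - 0.1768i)
|100⟩: (0.866 + (1/2)i)/(2√2) = (0.3062 + 0.1768i)
|101⟩: (0.866 - (1/2)i)/(2√2) = (0.3062 - 0.1768i)
|110⟩: (-0.866 - (1/2)i)/(2√2) = (-0.3062 - 0.1768i)
|111⟩: (-0.866 + (1/2)i)/(2√2) = (-0.3062 + 0.1768i)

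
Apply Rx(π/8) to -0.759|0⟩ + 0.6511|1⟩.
(-0.7444 - 0.127i)|0⟩ + (0.6386 + 0.1481i)|1⟩

Rx(π/8) = [[cos(θ/2), −i·sin(θ/2)], [−i·sin(θ/2), cos(θ/2)]]; θ = π/8, cos(θ/2) ≈ 0.980785, sin(θ/2) ≈ 0.19509.
With a = amp(|0⟩) = -0.759 and b = amp(|1⟩) = 0.6511:
new amp(|0⟩) = (0.980785)·a + (-0.19509i)·b = (-0.7444 - 0.127i)
new amp(|1⟩) = (-0.19509i)·a + (0.980785)·b = (0.6386 + 0.1481i)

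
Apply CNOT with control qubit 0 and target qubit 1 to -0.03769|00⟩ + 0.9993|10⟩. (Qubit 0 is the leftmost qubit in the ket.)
-0.03769|00⟩ + 0.9993|11⟩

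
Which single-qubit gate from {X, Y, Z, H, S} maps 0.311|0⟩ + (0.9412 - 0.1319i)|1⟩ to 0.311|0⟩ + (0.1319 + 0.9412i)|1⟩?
S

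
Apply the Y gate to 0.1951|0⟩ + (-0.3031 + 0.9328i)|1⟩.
(0.9328 + 0.3031i)|0⟩ + 0.1951i|1⟩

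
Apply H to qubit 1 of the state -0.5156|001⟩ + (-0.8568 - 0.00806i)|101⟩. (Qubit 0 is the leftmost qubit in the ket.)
-0.3646|001⟩ - 0.3646|011⟩ + (-0.6058 - 0.005699i)|101⟩ + (-0.6058 - 0.005699i)|111⟩

H on qubit 1 mixes each pair of kets that differ only in qubit 1: amplitudes (a, b) of (|…0…⟩, |…1…⟩) become ((a + b)/√2, (a − b)/√2). Kets absent from the input have amplitude 0.
(|001⟩, |011⟩): (a, b) = (-0.5156, 0) → (-0.3646, -0.3646)
(|101⟩, |111⟩): (a, b) = ((-0.8568 - 0.00806i), 0) → ((-0.6058 - 0.005699i), (-0.6058 - 0.005699i))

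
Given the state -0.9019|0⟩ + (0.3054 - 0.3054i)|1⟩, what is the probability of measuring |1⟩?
0.1865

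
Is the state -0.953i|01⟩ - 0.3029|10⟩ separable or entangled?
Entangled

Writing the state as a|00⟩ + b|01⟩ + c|10⟩ + d|11⟩, it is a product state iff ad − bc = 0.
Here (a, b, c, d) = (0, -0.953i, -0.3029, 0): ad − bc = (0)(0) − (-0.953i)(-0.3029) = -0.2887i ≠ 0, so the state is entangled.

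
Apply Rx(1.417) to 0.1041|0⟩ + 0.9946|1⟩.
(0.07905 - 0.6472i)|0⟩ + (0.7552 - 0.06774i)|1⟩

Rx(1.417) = [[cos(θ/2), −i·sin(θ/2)], [−i·sin(θ/2), cos(θ/2)]]; θ = 1.417, cos(θ/2) ≈ 0.759339, sin(θ/2) ≈ 0.650695.
With a = amp(|0⟩) = 0.1041 and b = amp(|1⟩) = 0.9946:
new amp(|0⟩) = (0.759339)·a + (-0.650695i)·b = (0.07905 - 0.6472i)
new amp(|1⟩) = (-0.650695i)·a + (0.759339)·b = (0.7552 - 0.06774i)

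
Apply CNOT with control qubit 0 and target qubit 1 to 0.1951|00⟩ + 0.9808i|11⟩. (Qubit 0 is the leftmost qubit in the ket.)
0.1951|00⟩ + 0.9808i|10⟩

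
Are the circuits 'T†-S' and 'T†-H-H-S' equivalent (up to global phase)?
Yes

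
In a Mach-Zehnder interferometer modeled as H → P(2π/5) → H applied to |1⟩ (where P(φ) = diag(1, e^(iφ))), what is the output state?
(0.3455 - 0.4755i)|0⟩ + (0.6545 + 0.4755i)|1⟩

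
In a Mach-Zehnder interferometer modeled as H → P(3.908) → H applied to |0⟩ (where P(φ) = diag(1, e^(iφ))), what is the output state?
(0.1398 - 0.3468i)|0⟩ + (0.8602 + 0.3468i)|1⟩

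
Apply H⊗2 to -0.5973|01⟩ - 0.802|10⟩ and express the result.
-0.6997|00⟩ - 0.1024|01⟩ + 0.1024|10⟩ + 0.6997|11⟩

H⊗2 gives amp(|y⟩) = (1/2) Σ_x (−1)^(x·y) amp(|x⟩), where x·y is the number of positions in which both x and y have a 1.
|00⟩: (-0.5973 - 0.802)/2 = -0.6997
|01⟩: (0.5973 - 0.802)/2 = -0.1024
|10⟩: (-0.5973 + 0.802)/2 = 0.1024
|11⟩: (0.5973 + 0.802)/2 = 0.6997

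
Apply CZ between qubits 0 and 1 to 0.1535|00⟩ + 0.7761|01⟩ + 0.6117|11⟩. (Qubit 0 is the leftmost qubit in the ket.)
0.1535|00⟩ + 0.7761|01⟩ - 0.6117|11⟩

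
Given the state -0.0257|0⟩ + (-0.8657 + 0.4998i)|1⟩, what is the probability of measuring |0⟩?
0.0006605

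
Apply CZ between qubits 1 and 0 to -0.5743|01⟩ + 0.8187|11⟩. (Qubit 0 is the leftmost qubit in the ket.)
-0.5743|01⟩ - 0.8187|11⟩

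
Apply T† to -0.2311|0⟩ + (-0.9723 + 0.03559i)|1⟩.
-0.2311|0⟩ + (-0.6624 + 0.7127i)|1⟩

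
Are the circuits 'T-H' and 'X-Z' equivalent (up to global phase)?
No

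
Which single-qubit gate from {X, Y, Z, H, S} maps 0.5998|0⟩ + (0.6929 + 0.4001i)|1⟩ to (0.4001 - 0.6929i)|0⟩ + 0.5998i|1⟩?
Y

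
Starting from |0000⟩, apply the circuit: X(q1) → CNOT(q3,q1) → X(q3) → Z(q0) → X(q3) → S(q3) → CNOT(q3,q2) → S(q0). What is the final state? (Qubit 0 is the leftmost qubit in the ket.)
|0100⟩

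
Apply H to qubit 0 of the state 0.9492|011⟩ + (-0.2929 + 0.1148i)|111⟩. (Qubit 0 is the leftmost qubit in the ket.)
(0.4641 + 0.08118i)|011⟩ + (0.8783 - 0.08118i)|111⟩

H on qubit 0 mixes each pair of kets that differ only in qubit 0: amplitudes (a, b) of (|…0…⟩, |…1…⟩) become ((a + b)/√2, (a − b)/√2). Kets absent from the input have amplitude 0.
(|011⟩, |111⟩): (a, b) = (0.9492, (-0.2929 + 0.1148i)) → ((0.4641 + 0.08118i), (0.8783 - 0.08118i))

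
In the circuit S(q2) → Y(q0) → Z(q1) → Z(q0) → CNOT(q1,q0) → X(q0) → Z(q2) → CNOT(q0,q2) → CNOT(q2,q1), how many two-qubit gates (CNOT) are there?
3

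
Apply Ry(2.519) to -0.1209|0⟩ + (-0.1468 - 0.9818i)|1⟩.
(0.1027 + 0.9346i)|0⟩ + (-0.1601 - 0.3007i)|1⟩

Ry(2.519) = [[cos(θ/2), −sin(θ/2)], [sin(θ/2), cos(θ/2)]]; θ = 2.519, cos(θ/2) ≈ 0.306293, sin(θ/2) ≈ 0.951937.
With a = amp(|0⟩) = -0.1209 and b = amp(|1⟩) = (-0.1468 - 0.9818i):
new amp(|0⟩) = (0.306293)·a + (-0.951937)·b = (0.1027 + 0.9346i)
new amp(|1⟩) = (0.951937)·a + (0.306293)·b = (-0.1601 - 0.3007i)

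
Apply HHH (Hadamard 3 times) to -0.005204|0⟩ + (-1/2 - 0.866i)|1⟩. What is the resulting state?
(-0.3572 - 0.6124i)|0⟩ + (0.3499 + 0.6124i)|1⟩

H² = I, so H^3 = H: a single Hadamard. With (a, b) = (-0.005204, (-1/2 - 0.866i)), H gives ((a + b)/√2, (a − b)/√2) = ((-0.3572 - 0.6124i), (0.3499 + 0.6124i)).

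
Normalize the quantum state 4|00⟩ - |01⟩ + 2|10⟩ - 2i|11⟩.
0.8|00⟩ - 0.2|01⟩ + 0.4|10⟩ - 0.4i|11⟩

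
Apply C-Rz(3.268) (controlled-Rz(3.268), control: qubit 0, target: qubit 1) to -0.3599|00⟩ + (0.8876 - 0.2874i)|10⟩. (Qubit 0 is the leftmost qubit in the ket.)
-0.3599|00⟩ + (-0.3429 - 0.8677i)|10⟩

C-Rz(3.268) leaves the control-|0⟩ kets |00⟩, |01⟩ unchanged and applies Rz(3.268) to qubit 1 on the control-|1⟩ pair (|10⟩, |11⟩).
Rz(3.268) = [[e^(−iθ/2), 0], [0, e^(iθ/2)]] with e^(±iθ/2) = cos(θ/2) ± i·sin(θ/2); θ = 3.268, cos(θ/2) ≈ -0.0631616, sin(θ/2) ≈ 0.998003.
With a = amp(|10⟩) = (0.8876 - 0.2874i) and b = amp(|11⟩) = 0:
new amp(|10⟩) = (-0.0631616 - 0.998003i)·a = (-0.3429 - 0.8677i)
new amp(|11⟩) = (-0.0631616 + 0.998003i)·b = 0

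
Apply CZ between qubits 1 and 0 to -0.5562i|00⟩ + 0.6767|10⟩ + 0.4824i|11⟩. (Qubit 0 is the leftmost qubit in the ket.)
-0.5562i|00⟩ + 0.6767|10⟩ - 0.4824i|11⟩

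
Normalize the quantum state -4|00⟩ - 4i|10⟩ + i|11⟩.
-0.6963|00⟩ - 0.6963i|10⟩ + 0.1741i|11⟩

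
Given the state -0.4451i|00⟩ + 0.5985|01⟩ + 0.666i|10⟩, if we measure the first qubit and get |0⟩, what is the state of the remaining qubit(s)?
-0.5968i|0⟩ + 0.8024|1⟩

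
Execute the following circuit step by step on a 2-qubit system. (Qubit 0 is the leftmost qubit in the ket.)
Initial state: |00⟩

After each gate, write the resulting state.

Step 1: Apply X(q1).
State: |01⟩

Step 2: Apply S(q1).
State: i|01⟩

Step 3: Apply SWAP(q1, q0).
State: i|10⟩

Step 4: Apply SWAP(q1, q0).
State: i|01⟩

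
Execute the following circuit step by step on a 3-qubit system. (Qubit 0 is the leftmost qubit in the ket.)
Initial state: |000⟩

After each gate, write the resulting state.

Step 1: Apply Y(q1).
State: i|010⟩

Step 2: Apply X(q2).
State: i|011⟩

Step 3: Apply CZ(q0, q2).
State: i|011⟩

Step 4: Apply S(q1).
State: -|011⟩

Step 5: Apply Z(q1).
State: |011⟩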